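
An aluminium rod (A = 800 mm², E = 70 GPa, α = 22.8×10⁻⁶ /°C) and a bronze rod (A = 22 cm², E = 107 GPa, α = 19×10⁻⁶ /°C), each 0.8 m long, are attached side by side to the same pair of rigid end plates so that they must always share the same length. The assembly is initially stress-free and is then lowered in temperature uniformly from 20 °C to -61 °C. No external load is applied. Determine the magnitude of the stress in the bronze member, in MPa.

The aluminium has the larger α, so on cooling it would change length more than the bronze if both were free. The rigid plates force a common final length, so the aluminium is put into tension and the bronze into compression, with equal and opposite forces P (no external load).
Compatibility of the two members (thermal + elastic change equal): (α₁ − α₂)ΔT = P·[1/(A₁E₁) + 1/(A₂E₂)].
|α₁ − α₂|·ΔT = 3.8×10⁻⁶ × 81 = 0.0003078.
1/(A₁E₁) + 1/(A₂E₂) = 1/(800×70×10³) + 1/(2200×107×10³) = 2.211×10⁻⁸ N⁻¹.
P = 0.0003078 / 2.211×10⁻⁸ = 13920 N = 13.92 kN.
σ_{bronze} = P/A₂ = 13920/2200 = 6.329 MPa, compressive.

σ ≈ 6.33 MPa (compressive)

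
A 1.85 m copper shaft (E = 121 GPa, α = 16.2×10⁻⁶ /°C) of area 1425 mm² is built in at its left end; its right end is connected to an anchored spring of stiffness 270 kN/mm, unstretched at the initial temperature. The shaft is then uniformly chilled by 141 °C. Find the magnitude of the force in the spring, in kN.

The unrestrained thermal change is αΔT L = 16.2×10⁻⁶ × 141 × 1850 = 4.226 mm.
With a force P in the spring, the elastic change of the shaft is PL/(AE) and that of the spring is P/k; compatibility requires their sum to equal δ_free.
P [ L/(AE) + 1/k ] = δ_free → P [ 1850/(1425×121×10³) + 1/(270×10³) ] = 4.226.
P = 4.226 / 1.443×10⁻⁵ = 292800 N.

P ≈ 293 kN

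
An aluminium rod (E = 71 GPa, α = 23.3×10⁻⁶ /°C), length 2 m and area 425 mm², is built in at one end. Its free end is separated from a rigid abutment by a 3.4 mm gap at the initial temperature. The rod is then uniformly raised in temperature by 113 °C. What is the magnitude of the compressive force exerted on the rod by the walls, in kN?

If the wall were absent the rod would grow by αΔT L = 23.3×10⁻⁶ × 113 × 2000 = 5.266 mm.
The gap closes (δ_free > 3.4 mm) and the wall then resists a further 5.266 − 3.4 = 1.866 mm of expansion.
So σ = E(δ_free − g)/L = 71×10³ × 1.866/2000 = 66.24 MPa.
P = σA = 66.24 × 425 = 28.15 kN.

P ≈ 28.2 kN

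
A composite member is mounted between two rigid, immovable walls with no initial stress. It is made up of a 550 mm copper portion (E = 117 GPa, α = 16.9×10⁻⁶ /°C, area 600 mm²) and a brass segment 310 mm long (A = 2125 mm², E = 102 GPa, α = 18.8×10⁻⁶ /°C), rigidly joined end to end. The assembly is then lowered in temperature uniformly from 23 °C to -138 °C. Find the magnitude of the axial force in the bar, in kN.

If the supports were absent, the total length change would be Σ αᵢΔT Lᵢ = 16.9×10⁻⁶×161×550 + 18.8×10⁻⁶×161×310 = 2.435 mm.
Since the ends are fixed, an axial force P builds up, equal in every segment, with P · Σ Lᵢ/(AᵢEᵢ) = δ_free.
The series flexibility is Σ Lᵢ/(AᵢEᵢ) = 550/(600×117×10³) + 310/(2125×102×10³) = 9.265×10⁻⁶ mm/N.
So P = 2.435 / 9.265×10⁻⁶ = 262.8 kN, tensile.

P ≈ 263 kN (tensile)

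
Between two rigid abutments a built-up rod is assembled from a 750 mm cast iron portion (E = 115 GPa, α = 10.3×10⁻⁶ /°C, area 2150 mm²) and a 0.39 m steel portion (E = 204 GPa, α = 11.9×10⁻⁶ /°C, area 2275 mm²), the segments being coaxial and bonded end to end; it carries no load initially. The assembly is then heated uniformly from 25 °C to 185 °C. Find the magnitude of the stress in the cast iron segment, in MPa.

σ ≈ 238 MPa (compressive)

Free thermal expansion of the whole bar: Σ αᵢΔT Lᵢ = 10.3×10⁻⁶×160×750 + 11.9×10⁻⁶×160×390 = 1.979 mm.
The rigid supports impose zero overall length change; the single axial force P common to all segments must satisfy P Σ Lᵢ/(AᵢEᵢ) = δ_free.
The series flexibility is Σ Lᵢ/(AᵢEᵢ) = 750/(2150×115×10³) + 390/(2275×204×10³) = 3.874×10⁻⁶ mm/N.
So P = 1.979 / 3.874×10⁻⁶ = 510.8 kN, compressive.
σ_{cast iron} = P / A = 510800 / 2150 = 237.6 MPa.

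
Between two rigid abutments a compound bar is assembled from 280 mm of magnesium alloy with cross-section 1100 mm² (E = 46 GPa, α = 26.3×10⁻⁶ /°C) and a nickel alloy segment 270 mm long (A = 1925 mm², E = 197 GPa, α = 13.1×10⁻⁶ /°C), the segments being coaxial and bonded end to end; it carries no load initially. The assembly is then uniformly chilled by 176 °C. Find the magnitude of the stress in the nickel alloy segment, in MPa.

Free thermal contraction of the whole bar: Σ αᵢΔT Lᵢ = 26.3×10⁻⁶×176×280 + 13.1×10⁻⁶×176×270 = 1.919 mm.
The rigid supports impose zero overall length change; the single axial force P common to all segments must satisfy P Σ Lᵢ/(AᵢEᵢ) = δ_free.
Σ Lᵢ/(AᵢEᵢ) = 280/(1100×46×10³) + 270/(1925×197×10³) = 6.246×10⁻⁶ mm/N.
So P = 1.919 / 6.246×10⁻⁶ = 307.2 kN, tensile.
σ_{nickel alloy} = P / A = 307200 / 1925 = 159.6 MPa.

σ ≈ 160 MPa (tensile)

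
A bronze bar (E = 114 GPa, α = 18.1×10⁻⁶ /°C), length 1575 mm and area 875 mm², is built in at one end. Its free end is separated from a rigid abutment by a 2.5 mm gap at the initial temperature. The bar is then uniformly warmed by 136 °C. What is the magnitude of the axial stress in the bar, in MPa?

σ ≈ 99.7 MPa (compressive)

Free thermal elongation = αΔT L = 18.1×10⁻⁶ × 136 × 1575 = 3.877 mm.
After closing the 2.5 mm clearance, 3.877 − 2.5 = 1.377 mm of expansion remains to be suppressed by the wall.
Compatibility: PL/(AE) = 1.377 mm, so σ = P/A = E × (1.377/1575) = 99.67 MPa.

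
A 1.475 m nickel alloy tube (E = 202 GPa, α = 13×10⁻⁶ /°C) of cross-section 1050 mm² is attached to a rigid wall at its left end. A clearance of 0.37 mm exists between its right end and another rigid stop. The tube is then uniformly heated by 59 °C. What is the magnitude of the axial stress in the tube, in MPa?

Unrestrained expansion: δ_free = αΔT L = 13×10⁻⁶ × 59 × 1475 = 1.131 mm.
The gap closes (δ_free > 0.37 mm) and the wall then resists a further 1.131 − 0.37 = 0.7613 mm of expansion.
So σ = E(δ_free − g)/L = 202×10³ × 0.7613/1475 = 104.3 MPa.

σ ≈ 104 MPa (compressive)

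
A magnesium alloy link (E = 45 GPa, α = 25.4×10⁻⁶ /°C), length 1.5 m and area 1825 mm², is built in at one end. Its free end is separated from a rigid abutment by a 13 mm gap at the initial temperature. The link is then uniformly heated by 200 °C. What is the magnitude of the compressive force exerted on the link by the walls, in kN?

P ≈ 0 kN

Unrestrained expansion: δ_free = αΔT L = 25.4×10⁻⁶ × 200 × 1500 = 7.62 mm.
This is smaller than the 13 mm clearance, so the link expands freely without reaching the stop — the stress is zero.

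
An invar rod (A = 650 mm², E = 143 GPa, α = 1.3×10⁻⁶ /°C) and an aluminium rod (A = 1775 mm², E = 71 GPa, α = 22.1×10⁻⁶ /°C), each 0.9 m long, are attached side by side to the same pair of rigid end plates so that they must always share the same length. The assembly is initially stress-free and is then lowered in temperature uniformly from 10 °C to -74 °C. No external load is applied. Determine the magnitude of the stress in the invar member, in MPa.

σ ≈ 144 MPa (compressive)

Both members must finish at the same length. With the larger α, the aluminium tends to over-contract; the plates restrain it, putting the aluminium in tension and the invar in compression. With no external load the two internal forces are equal and opposite, magnitude P.
Compatibility of the two members (thermal + elastic change equal): (α₁ − α₂)ΔT = P·[1/(A₁E₁) + 1/(A₂E₂)].
|α₁ − α₂|·ΔT = 20.8×10⁻⁶ × 84 = 0.001747.
1/(A₁E₁) + 1/(A₂E₂) = 1/(650×143×10³) + 1/(1775×71×10³) = 1.869×10⁻⁸ N⁻¹.
P = 0.001747 / 1.869×10⁻⁸ = 93470 N = 93.47 kN.
σ_{invar} = P/A₁ = 93470/650 = 143.8 MPa, compressive.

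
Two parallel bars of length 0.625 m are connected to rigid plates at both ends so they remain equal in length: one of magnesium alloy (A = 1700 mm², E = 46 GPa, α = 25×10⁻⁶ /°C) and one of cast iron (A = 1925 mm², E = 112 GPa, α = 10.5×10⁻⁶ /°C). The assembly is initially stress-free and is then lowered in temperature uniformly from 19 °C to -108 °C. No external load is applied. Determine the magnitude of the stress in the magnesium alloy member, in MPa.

σ ≈ 62.2 MPa (tensile)

The magnesium alloy has the larger α, so on cooling it would change length more than the cast iron if both were free. The rigid plates force a common final length, so the magnesium alloy is put into tension and the cast iron into compression, with equal and opposite forces P (no external load).
Compatibility of the two members (thermal + elastic change equal): (α₁ − α₂)ΔT = P·[1/(A₁E₁) + 1/(A₂E₂)].
|α₁ − α₂|·ΔT = 14.5×10⁻⁶ × 127 = 0.001842.
1/(A₁E₁) + 1/(A₂E₂) = 1/(1700×46×10³) + 1/(1925×112×10³) = 1.743×10⁻⁸ N⁻¹.
So P = 0.001842 / 1.743×10⁻⁸ = 105.7 kN.
σ_{magnesium alloy} = P/A₁ = 105700/1700 = 62.16 MPa, tensile.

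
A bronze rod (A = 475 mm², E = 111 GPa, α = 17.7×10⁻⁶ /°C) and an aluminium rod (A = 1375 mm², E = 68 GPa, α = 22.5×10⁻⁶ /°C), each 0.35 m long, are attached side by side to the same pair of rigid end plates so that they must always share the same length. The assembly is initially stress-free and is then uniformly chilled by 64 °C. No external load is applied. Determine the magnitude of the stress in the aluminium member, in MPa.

The aluminium has the larger α, so on cooling it would change length more than the bronze if both were free. The rigid plates force a common final length, so the aluminium is put into tension and the bronze into compression, with equal and opposite forces P (no external load).
Compatibility of the two members (thermal + elastic change equal): (α₁ − α₂)ΔT = P·[1/(A₁E₁) + 1/(A₂E₂)].
|α₁ − α₂|·ΔT = 4.8×10⁻⁶ × 64 = 0.0003072.
1/(A₁E₁) + 1/(A₂E₂) = 1/(475×111×10³) + 1/(1375×68×10³) = 2.966×10⁻⁸ N⁻¹.
So P = 0.0003072 / 2.966×10⁻⁸ = 10.36 kN.
σ_{aluminium} = P/A₂ = 10360/1375 = 7.532 MPa, tensile.

σ ≈ 7.53 MPa (tensile)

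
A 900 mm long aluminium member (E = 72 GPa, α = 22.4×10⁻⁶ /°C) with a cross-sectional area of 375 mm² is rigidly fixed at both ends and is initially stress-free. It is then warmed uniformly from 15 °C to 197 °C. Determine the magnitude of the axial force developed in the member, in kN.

With zero net strain, σ = E·αΔT = 72 GPa × 22.4×10⁻⁶ × 182 = 293.5 MPa.
P = AEαΔT = 375 × 72×10³ × 22.4×10⁻⁶ × 182 = 110.1 kN (compressive).

P ≈ 110 kN (compressive)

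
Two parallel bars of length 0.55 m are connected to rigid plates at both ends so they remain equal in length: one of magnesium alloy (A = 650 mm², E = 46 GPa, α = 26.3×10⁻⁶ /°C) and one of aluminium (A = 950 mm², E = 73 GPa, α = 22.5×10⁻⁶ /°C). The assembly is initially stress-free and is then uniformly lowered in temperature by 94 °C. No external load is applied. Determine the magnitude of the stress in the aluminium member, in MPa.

σ ≈ 7.86 MPa (compressive)

Both members must finish at the same length. With the larger α, the magnesium alloy tends to over-contract; the plates restrain it, putting the magnesium alloy in tension and the aluminium in compression. With no external load the two internal forces are equal and opposite, magnitude P.
Compatibility of the two members (thermal + elastic change equal): (α₁ − α₂)ΔT = P·[1/(A₁E₁) + 1/(A₂E₂)].
|α₁ − α₂|·ΔT = 3.8×10⁻⁶ × 94 = 0.0003572.
1/(A₁E₁) + 1/(A₂E₂) = 1/(650×46×10³) + 1/(950×73×10³) = 4.786×10⁻⁸ N⁻¹.
P = 0.0003572 / 4.786×10⁻⁸ = 7463 N = 7.463 kN.
σ_{aluminium} = P/A₂ = 7463/950 = 7.856 MPa, compressive.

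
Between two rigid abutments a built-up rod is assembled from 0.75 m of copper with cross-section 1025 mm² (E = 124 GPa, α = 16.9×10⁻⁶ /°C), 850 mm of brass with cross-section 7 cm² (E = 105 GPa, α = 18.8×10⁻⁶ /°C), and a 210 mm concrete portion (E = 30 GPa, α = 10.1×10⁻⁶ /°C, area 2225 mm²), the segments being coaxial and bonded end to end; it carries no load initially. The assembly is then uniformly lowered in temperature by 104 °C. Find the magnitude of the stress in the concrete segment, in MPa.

If the supports were absent, the total length change would be Σ αᵢΔT Lᵢ = 16.9×10⁻⁶×104×750 + 18.8×10⁻⁶×104×850 + 10.1×10⁻⁶×104×210 = 3.201 mm.
The walls prevent any net length change, so an axial force P (same in every segment) develops. Compatibility: P · Σ Lᵢ/(AᵢEᵢ) = δ_free.
The series flexibility is Σ Lᵢ/(AᵢEᵢ) = 750/(1025×124×10³) + 850/(700×105×10³) + 210/(2225×30×10³) = 2.061×10⁻⁵ mm/N.
So P = 3.201 / 2.061×10⁻⁵ = 155.3 kN, tensile.
σ_{concrete} = P / A = 155300 / 2225 = 69.79 MPa.

σ ≈ 69.8 MPa (tensile)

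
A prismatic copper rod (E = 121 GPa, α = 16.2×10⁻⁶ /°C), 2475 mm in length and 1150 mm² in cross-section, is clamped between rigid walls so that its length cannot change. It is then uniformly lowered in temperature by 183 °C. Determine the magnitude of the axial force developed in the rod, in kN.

P ≈ 413 kN (tensile)

With zero net strain, σ = E·αΔT = 121 GPa × 16.2×10⁻⁶ × 183 = 358.7 MPa.
Then P = σA = 358.7 × 1150 mm² = 412.5 kN, tensile.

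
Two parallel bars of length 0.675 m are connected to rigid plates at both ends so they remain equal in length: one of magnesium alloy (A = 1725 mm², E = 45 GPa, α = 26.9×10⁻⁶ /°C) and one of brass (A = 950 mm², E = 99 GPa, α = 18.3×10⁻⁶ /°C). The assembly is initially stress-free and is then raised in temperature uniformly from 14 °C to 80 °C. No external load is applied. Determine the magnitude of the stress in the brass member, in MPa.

σ ≈ 25.4 MPa (tensile)

Both members must finish at the same length. With the larger α, the magnesium alloy tends to over-expand; the plates restrain it, putting the magnesium alloy in compression and the brass in tension. With no external load the two internal forces are equal and opposite, magnitude P.
Setting the final lengths equal and cancelling L: (α₁ − α₂)ΔT = P/(A₁E₁) + P/(A₂E₂).
|α₁ − α₂|·ΔT = 8.6×10⁻⁶ × 66 = 0.0005676.
1/(A₁E₁) + 1/(A₂E₂) = 1/(1725×45×10³) + 1/(950×99×10³) = 2.352×10⁻⁸ N⁻¹.
P = 0.0005676 / 2.352×10⁻⁸ = 24140 N = 24.14 kN.
σ_{brass} = P/A₂ = 24140/950 = 25.41 MPa, tensile.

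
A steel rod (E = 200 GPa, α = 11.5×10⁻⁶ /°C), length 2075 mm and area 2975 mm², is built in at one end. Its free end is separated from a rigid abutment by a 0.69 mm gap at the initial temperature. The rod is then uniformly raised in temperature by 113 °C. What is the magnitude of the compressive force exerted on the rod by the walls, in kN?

P ≈ 575 kN

If the wall were absent the rod would grow by αΔT L = 11.5×10⁻⁶ × 113 × 2075 = 2.696 mm.
This exceeds the 0.69 mm gap, so the wall pushes back. The portion of expansion that must be recovered elastically is δ_free − gap = 2.696 − 0.69 = 2.006 mm.
That suppressed elongation corresponds to σ = E·Δ/L = 200×10³ × 2.006/2075 = 193.4 MPa.
P = σA = 193.4 × 2975 = 575.3 kN.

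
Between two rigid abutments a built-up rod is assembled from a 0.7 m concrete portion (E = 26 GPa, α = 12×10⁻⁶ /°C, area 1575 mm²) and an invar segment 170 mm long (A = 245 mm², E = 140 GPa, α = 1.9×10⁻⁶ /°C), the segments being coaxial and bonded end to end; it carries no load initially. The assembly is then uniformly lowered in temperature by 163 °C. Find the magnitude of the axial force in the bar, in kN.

If the supports were absent, the total length change would be Σ αᵢΔT Lᵢ = 12×10⁻⁶×163×700 + 1.9×10⁻⁶×163×170 = 1.422 mm.
The walls prevent any net length change, so an axial force P (same in every segment) develops. Compatibility: P · Σ Lᵢ/(AᵢEᵢ) = δ_free.
Σ Lᵢ/(AᵢEᵢ) = 700/(1575×26×10³) + 170/(245×140×10³) = 2.205×10⁻⁵ mm/N.
P = 1.422 / 2.205×10⁻⁵ = 64480 N = 64.48 kN, tensile.

P ≈ 64.5 kN (tensile)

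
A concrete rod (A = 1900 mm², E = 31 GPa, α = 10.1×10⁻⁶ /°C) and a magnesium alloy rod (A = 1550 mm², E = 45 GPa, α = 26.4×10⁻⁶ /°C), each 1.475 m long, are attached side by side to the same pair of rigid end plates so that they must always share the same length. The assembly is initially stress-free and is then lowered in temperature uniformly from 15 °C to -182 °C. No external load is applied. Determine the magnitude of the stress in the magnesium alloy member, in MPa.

Equilibrium of a rigid end plate with no external load gives equal and opposite internal forces ±P in the two members. Since α_{magnesium alloy} > α_{concrete}, cooling drives the magnesium alloy into tension and the concrete into compression.
Compatibility of the two members (thermal + elastic change equal): (α₁ − α₂)ΔT = P·[1/(A₁E₁) + 1/(A₂E₂)].
|α₁ − α₂|·ΔT = 16.3×10⁻⁶ × 197 = 0.003211.
1/(A₁E₁) + 1/(A₂E₂) = 1/(1900×31×10³) + 1/(1550×45×10³) = 3.131×10⁻⁸ N⁻¹.
P = 0.003211 / 3.131×10⁻⁸ = 102500 N = 102.5 kN.
σ_{magnesium alloy} = P/A₂ = 102500/1550 = 66.16 MPa, tensile.

σ ≈ 66.2 MPa (tensile)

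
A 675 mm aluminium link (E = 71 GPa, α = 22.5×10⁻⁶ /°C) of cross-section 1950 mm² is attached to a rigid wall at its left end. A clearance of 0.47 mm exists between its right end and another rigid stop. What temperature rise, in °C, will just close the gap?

ΔT ≈ 30.9 °C

Contact occurs when the free expansion equals the gap: αΔT L = 0.47 mm.
So ΔT = g/(αL) = 0.47/(22.5×10⁻⁶ × 675) = 30.95 °C.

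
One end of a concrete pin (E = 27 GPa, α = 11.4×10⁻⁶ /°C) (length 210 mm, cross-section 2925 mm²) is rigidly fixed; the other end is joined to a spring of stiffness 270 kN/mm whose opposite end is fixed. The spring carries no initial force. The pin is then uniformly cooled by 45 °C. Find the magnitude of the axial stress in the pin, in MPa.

Free thermal contraction: δ_free = αΔT L = 11.4×10⁻⁶ × 45 × 210 = 0.1077 mm.
With a force P in the spring, the elastic change of the pin is PL/(AE) and that of the spring is P/k; compatibility requires their sum to equal δ_free.
P [ L/(AE) + 1/k ] = δ_free → P [ 210/(2925×27×10³) + 1/(270×10³) ] = 0.1077.
P = 0.1077 / 6.363×10⁻⁶ = 16930 N.
σ = P/A = 16930/2925 = 5.788 MPa.

σ ≈ 5.79 MPa (tensile)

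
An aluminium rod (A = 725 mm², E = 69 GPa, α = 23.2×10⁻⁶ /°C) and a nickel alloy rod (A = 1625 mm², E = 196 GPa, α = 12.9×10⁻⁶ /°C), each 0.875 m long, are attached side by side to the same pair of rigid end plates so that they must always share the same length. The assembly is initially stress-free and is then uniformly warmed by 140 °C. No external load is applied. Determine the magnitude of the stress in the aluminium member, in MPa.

The aluminium has the larger α, so on heating it would change length more than the nickel alloy if both were free. The rigid plates force a common final length, so the aluminium is put into compression and the nickel alloy into tension, with equal and opposite forces P (no external load).
Compatibility of the two members (thermal + elastic change equal): (α₁ − α₂)ΔT = P·[1/(A₁E₁) + 1/(A₂E₂)].
|α₁ − α₂|·ΔT = 10.3×10⁻⁶ × 140 = 0.001442.
1/(A₁E₁) + 1/(A₂E₂) = 1/(725×69×10³) + 1/(1625×196×10³) = 2.313×10⁻⁸ N⁻¹.
P = 0.001442 / 2.313×10⁻⁸ = 62340 N = 62.34 kN.
σ_{aluminium} = P/A₁ = 62340/725 = 85.99 MPa, compressive.

σ ≈ 86 MPa (compressive)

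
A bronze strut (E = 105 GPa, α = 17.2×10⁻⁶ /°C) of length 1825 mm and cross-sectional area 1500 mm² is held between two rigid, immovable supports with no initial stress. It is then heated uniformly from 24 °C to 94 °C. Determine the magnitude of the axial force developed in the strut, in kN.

P ≈ 190 kN (compressive)

Full restraint means ε = 0, so the stress is σ = EαΔT = 105×10³ × 17.2×10⁻⁶ × 70 = 126.4 MPa.
P = AEαΔT = 1500 × 105×10³ × 17.2×10⁻⁶ × 70 = 189.6 kN (compressive).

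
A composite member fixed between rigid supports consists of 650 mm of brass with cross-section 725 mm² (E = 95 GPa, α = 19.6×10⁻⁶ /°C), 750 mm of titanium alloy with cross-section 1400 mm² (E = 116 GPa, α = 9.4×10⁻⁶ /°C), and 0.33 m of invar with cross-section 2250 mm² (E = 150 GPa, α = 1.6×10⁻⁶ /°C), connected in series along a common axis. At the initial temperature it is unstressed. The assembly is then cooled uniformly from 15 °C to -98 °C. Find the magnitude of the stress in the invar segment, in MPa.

If the supports were absent, the total length change would be Σ αᵢΔT Lᵢ = 19.6×10⁻⁶×113×650 + 9.4×10⁻⁶×113×750 + 1.6×10⁻⁶×113×330 = 2.296 mm.
The rigid supports impose zero overall length change; the single axial force P common to all segments must satisfy P Σ Lᵢ/(AᵢEᵢ) = δ_free.
The series flexibility is Σ Lᵢ/(AᵢEᵢ) = 650/(725×95×10³) + 750/(1400×116×10³) + 330/(2250×150×10³) = 1.503×10⁻⁵ mm/N.
P = 2.296 / 1.503×10⁻⁵ = 152700 N = 152.7 kN, tensile.
σ_{invar} = P / A = 152700 / 2250 = 67.88 MPa.

σ ≈ 67.9 MPa (tensile)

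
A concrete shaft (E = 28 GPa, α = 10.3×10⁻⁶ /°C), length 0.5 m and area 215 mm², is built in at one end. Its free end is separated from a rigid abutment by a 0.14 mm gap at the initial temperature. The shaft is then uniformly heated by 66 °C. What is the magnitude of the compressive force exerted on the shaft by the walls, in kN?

P ≈ 2.41 kN

If the wall were absent the shaft would grow by αΔT L = 10.3×10⁻⁶ × 66 × 500 = 0.3399 mm.
The gap closes (δ_free > 0.14 mm) and the wall then resists a further 0.3399 − 0.14 = 0.1999 mm of expansion.
So σ = E(δ_free − g)/L = 28×10³ × 0.1999/500 = 11.19 MPa.
Force on the wall = σA = 11.19 × 215 mm² = 2.407 kN.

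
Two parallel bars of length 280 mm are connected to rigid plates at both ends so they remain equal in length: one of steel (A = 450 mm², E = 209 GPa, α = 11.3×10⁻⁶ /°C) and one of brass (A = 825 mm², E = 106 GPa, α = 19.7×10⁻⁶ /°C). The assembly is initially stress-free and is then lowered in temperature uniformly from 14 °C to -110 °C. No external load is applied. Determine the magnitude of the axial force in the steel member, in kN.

Equilibrium of a rigid end plate with no external load gives equal and opposite internal forces ±P in the two members. Since α_{brass} > α_{steel}, cooling drives the brass into tension and the steel into compression.
Equating the net (thermal + elastic) strains gives |α₁ − α₂|·ΔT = P·[1/(A₁E₁) + 1/(A₂E₂)].
|α₁ − α₂|·ΔT = 8.4×10⁻⁶ × 124 = 0.001042.
1/(A₁E₁) + 1/(A₂E₂) = 1/(450×209×10³) + 1/(825×106×10³) = 2.207×10⁻⁸ N⁻¹.
So P = 0.001042 / 2.207×10⁻⁸ = 47.2 kN.

P ≈ 47.2 kN (compressive in the steel)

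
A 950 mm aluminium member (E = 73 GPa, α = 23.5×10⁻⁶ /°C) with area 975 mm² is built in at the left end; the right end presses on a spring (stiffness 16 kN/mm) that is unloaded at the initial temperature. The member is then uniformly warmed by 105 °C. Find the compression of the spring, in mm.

δ ≈ 1.93 mm

The unrestrained thermal change is αΔT L = 23.5×10⁻⁶ × 105 × 950 = 2.344 mm.
Let P be the compressive force at the spring. The member shortens elastically by PL/(AE) and the spring compresses by P/k; together these equal δ_free.
P [ L/(AE) + 1/k ] = δ_free → P [ 950/(975×73×10³) + 1/(16×10³) ] = 2.344.
P = 2.344 / 7.585×10⁻⁵ = 30910 N.
Spring compression = P/k = 30910/(16×10³) = 1.932 mm.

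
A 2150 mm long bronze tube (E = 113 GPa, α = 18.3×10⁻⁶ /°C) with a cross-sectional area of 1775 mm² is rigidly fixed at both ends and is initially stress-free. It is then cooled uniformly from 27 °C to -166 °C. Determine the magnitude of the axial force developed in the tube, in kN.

Full restraint means ε = 0, so the stress is σ = EαΔT = 113×10³ × 18.3×10⁻⁶ × 193 = 399.1 MPa.
Axial force P = σA = 399.1 × 1775 = 708400 N = 708.4 kN, tensile.

P ≈ 708 kN (tensile)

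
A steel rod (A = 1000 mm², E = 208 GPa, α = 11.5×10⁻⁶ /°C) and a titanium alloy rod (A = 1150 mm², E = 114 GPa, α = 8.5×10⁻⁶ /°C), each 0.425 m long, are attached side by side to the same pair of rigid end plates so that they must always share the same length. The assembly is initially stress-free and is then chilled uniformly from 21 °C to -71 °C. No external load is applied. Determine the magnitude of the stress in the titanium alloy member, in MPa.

Equilibrium of a rigid end plate with no external load gives equal and opposite internal forces ±P in the two members. Since α_{steel} > α_{titanium alloy}, cooling drives the steel into tension and the titanium alloy into compression.
Equating the net (thermal + elastic) strains gives |α₁ − α₂|·ΔT = P·[1/(A₁E₁) + 1/(A₂E₂)].
|α₁ − α₂|·ΔT = 3×10⁻⁶ × 92 = 0.000276.
1/(A₁E₁) + 1/(A₂E₂) = 1/(1000×208×10³) + 1/(1150×114×10³) = 1.244×10⁻⁸ N⁻¹.
So P = 0.000276 / 1.244×10⁻⁸ = 22.19 kN.
σ_{titanium alloy} = P/A₂ = 22190/1150 = 19.3 MPa, compressive.

σ ≈ 19.3 MPa (compressive)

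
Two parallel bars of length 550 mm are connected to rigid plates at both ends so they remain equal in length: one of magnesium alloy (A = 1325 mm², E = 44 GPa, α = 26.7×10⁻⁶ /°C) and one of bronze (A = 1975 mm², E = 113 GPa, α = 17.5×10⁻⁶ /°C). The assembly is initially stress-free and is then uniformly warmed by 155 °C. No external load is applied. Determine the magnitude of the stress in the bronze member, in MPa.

Both members must finish at the same length. With the larger α, the magnesium alloy tends to over-expand; the plates restrain it, putting the magnesium alloy in compression and the bronze in tension. With no external load the two internal forces are equal and opposite, magnitude P.
Setting the final lengths equal and cancelling L: (α₁ − α₂)ΔT = P/(A₁E₁) + P/(A₂E₂).
|α₁ − α₂|·ΔT = 9.2×10⁻⁶ × 155 = 0.001426.
1/(A₁E₁) + 1/(A₂E₂) = 1/(1325×44×10³) + 1/(1975×113×10³) = 2.163×10⁻⁸ N⁻¹.
P = 0.001426 / 2.163×10⁻⁸ = 65920 N = 65.92 kN.
σ_{bronze} = P/A₂ = 65920/1975 = 33.38 MPa, tensile.

σ ≈ 33.4 MPa (tensile)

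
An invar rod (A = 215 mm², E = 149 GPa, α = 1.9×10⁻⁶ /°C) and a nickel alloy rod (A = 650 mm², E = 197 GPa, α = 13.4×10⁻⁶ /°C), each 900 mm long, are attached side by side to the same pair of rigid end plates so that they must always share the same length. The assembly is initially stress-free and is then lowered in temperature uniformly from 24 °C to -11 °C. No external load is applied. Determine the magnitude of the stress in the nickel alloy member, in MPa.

Both members must finish at the same length. With the larger α, the nickel alloy tends to over-contract; the plates restrain it, putting the nickel alloy in tension and the invar in compression. With no external load the two internal forces are equal and opposite, magnitude P.
Equating the net (thermal + elastic) strains gives |α₁ − α₂|·ΔT = P·[1/(A₁E₁) + 1/(A₂E₂)].
|α₁ − α₂|·ΔT = 11.5×10⁻⁶ × 35 = 0.0004025.
1/(A₁E₁) + 1/(A₂E₂) = 1/(215×149×10³) + 1/(650×197×10³) = 3.903×10⁻⁸ N⁻¹.
So P = 0.0004025 / 3.903×10⁻⁸ = 10.31 kN.
σ_{nickel alloy} = P/A₂ = 10310/650 = 15.87 MPa, tensile.

σ ≈ 15.9 MPa (tensile)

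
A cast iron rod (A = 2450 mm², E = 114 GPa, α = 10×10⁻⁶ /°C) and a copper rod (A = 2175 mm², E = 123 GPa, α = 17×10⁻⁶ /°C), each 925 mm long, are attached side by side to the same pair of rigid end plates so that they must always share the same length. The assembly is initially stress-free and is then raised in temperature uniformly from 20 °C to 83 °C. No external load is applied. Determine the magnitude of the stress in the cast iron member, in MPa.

σ ≈ 24.6 MPa (tensile)

Both members must finish at the same length. With the larger α, the copper tends to over-expand; the plates restrain it, putting the copper in compression and the cast iron in tension. With no external load the two internal forces are equal and opposite, magnitude P.
Setting the final lengths equal and cancelling L: (α₁ − α₂)ΔT = P/(A₁E₁) + P/(A₂E₂).
|α₁ − α₂|·ΔT = 7×10⁻⁶ × 63 = 0.000441.
1/(A₁E₁) + 1/(A₂E₂) = 1/(2450×114×10³) + 1/(2175×123×10³) = 7.318×10⁻⁹ N⁻¹.
So P = 0.000441 / 7.318×10⁻⁹ = 60.26 kN.
σ_{cast iron} = P/A₁ = 60260/2450 = 24.6 MPa, tensile.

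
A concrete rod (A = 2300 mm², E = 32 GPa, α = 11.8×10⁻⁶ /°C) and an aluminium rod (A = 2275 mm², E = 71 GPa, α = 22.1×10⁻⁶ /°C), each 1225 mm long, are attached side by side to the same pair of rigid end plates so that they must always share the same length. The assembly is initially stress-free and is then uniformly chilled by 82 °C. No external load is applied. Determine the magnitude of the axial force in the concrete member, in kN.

The aluminium has the larger α, so on cooling it would change length more than the concrete if both were free. The rigid plates force a common final length, so the aluminium is put into tension and the concrete into compression, with equal and opposite forces P (no external load).
Equating the net (thermal + elastic) strains gives |α₁ − α₂|·ΔT = P·[1/(A₁E₁) + 1/(A₂E₂)].
|α₁ − α₂|·ΔT = 10.3×10⁻⁶ × 82 = 0.0008446.
1/(A₁E₁) + 1/(A₂E₂) = 1/(2300×32×10³) + 1/(2275×71×10³) = 1.978×10⁻⁸ N⁻¹.
P = 0.0008446 / 1.978×10⁻⁸ = 42700 N = 42.7 kN.

P ≈ 42.7 kN (compressive in the concrete)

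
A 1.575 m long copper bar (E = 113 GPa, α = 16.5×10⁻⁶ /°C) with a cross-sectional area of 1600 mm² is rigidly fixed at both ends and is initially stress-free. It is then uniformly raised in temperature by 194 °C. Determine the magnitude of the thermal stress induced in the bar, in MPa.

Because both ends are immovable the net strain is zero, and the suppressed thermal strain is αΔT = 16.5×10⁻⁶ × 194 = 3201×10⁻⁶.
Hence σ = E·αΔT = 113×10³ × 3201×10⁻⁶ = 361.7 MPa, compressive.

σ ≈ 362 MPa (compressive)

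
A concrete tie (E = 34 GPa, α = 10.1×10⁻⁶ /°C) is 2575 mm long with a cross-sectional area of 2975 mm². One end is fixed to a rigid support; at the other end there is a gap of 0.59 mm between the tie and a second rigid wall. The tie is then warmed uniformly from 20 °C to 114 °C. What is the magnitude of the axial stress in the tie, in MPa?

σ ≈ 24.5 MPa (compressive)

If the wall were absent the tie would grow by αΔT L = 10.1×10⁻⁶ × 94 × 2575 = 2.445 mm.
This exceeds the 0.59 mm gap, so the wall pushes back. The portion of expansion that must be recovered elastically is δ_free − gap = 2.445 − 0.59 = 1.855 mm.
That suppressed elongation corresponds to σ = E·Δ/L = 34×10³ × 1.855/2575 = 24.49 MPa.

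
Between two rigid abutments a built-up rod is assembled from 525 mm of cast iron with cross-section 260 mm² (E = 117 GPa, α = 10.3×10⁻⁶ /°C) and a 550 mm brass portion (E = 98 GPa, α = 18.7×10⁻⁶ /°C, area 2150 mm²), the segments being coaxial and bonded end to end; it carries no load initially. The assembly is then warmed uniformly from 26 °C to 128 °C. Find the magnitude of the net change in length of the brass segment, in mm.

|ΔL| ≈ 0.839 mm

With the walls removed the bar would change length by δ_free = Σ αᵢΔT Lᵢ = 10.3×10⁻⁶×102×525 + 18.7×10⁻⁶×102×550 = 1.601 mm.
The walls prevent any net length change, so an axial force P (same in every segment) develops. Compatibility: P · Σ Lᵢ/(AᵢEᵢ) = δ_free.
Σ Lᵢ/(AᵢEᵢ) = 525/(260×117×10³) + 550/(2150×98×10³) = 1.987×10⁻⁵ mm/N.
So P = 1.601 / 1.987×10⁻⁵ = 80.56 kN, compressive.
For the brass segment, free thermal change = 18.7×10⁻⁶×102×550 = 1.049 mm and elastic change from P = 80560×550/(2150×98×10³) = 0.2103 mm; these oppose, so the net change is 0.839 mm (segment lengthens).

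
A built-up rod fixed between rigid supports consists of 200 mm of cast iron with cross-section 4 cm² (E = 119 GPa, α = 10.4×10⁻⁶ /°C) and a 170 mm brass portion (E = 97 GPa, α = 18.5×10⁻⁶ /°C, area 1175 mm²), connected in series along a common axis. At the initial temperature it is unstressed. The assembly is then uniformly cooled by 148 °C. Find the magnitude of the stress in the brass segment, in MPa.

σ ≈ 116 MPa (tensile)

Free thermal contraction of the whole bar: Σ αᵢΔT Lᵢ = 10.4×10⁻⁶×148×200 + 18.5×10⁻⁶×148×170 = 0.7733 mm.
The walls prevent any net length change, so an axial force P (same in every segment) develops. Compatibility: P · Σ Lᵢ/(AᵢEᵢ) = δ_free.
Σ Lᵢ/(AᵢEᵢ) = 200/(400×119×10³) + 170/(1175×97×10³) = 5.693×10⁻⁶ mm/N.
Hence P = δ_free / Σ(L/AE) = 0.7733/5.693×10⁻⁶ = 135.8 kN (tensile).
σ_{brass} = P / A = 135800 / 1175 = 115.6 MPa.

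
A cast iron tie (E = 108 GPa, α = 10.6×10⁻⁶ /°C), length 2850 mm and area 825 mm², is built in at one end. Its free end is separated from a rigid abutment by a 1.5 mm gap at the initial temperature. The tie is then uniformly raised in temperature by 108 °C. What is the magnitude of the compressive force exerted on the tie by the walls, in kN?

P ≈ 55.1 kN

If the wall were absent the tie would grow by αΔT L = 10.6×10⁻⁶ × 108 × 2850 = 3.263 mm.
After closing the 1.5 mm clearance, 3.263 − 1.5 = 1.763 mm of expansion remains to be suppressed by the wall.
That suppressed elongation corresponds to σ = E·Δ/L = 108×10³ × 1.763/2850 = 66.8 MPa.
P = σA = 66.8 × 825 = 55.11 kN.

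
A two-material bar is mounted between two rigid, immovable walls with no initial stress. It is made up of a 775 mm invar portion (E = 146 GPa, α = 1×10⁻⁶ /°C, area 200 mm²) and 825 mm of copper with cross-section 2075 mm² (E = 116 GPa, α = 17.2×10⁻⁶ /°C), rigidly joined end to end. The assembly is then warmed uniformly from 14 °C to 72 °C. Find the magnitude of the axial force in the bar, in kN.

P ≈ 29 kN (compressive)

If the supports were absent, the total length change would be Σ αᵢΔT Lᵢ = 1×10⁻⁶×58×775 + 17.2×10⁻⁶×58×825 = 0.868 mm.
The walls prevent any net length change, so an axial force P (same in every segment) develops. Compatibility: P · Σ Lᵢ/(AᵢEᵢ) = δ_free.
Σ Lᵢ/(AᵢEᵢ) = 775/(200×146×10³) + 825/(2075×116×10³) = 2.997×10⁻⁵ mm/N.
Hence P = δ_free / Σ(L/AE) = 0.868/2.997×10⁻⁵ = 28.96 kN (compressive).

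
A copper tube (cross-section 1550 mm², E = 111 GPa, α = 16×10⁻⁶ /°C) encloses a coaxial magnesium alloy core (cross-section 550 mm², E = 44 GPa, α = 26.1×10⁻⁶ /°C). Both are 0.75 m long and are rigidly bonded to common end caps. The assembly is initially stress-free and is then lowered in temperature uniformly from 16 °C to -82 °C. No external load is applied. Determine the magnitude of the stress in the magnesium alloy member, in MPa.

σ ≈ 38.2 MPa (tensile)

The magnesium alloy has the larger α, so on cooling it would change length more than the copper if both were free. The rigid plates force a common final length, so the magnesium alloy is put into tension and the copper into compression, with equal and opposite forces P (no external load).
Setting the final lengths equal and cancelling L: (α₁ − α₂)ΔT = P/(A₁E₁) + P/(A₂E₂).
|α₁ − α₂|·ΔT = 10.1×10⁻⁶ × 98 = 0.0009898.
1/(A₁E₁) + 1/(A₂E₂) = 1/(1550×111×10³) + 1/(550×44×10³) = 4.713×10⁻⁸ N⁻¹.
So P = 0.0009898 / 4.713×10⁻⁸ = 21 kN.
σ_{magnesium alloy} = P/A₂ = 21000/550 = 38.18 MPa, tensile.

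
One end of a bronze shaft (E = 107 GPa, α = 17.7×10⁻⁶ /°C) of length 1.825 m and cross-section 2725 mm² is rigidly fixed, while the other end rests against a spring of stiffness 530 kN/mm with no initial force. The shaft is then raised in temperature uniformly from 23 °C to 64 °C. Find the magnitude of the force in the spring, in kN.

P ≈ 163 kN

Free thermal expansion: δ_free = αΔT L = 17.7×10⁻⁶ × 41 × 1825 = 1.324 mm.
Let P be the compressive force at the spring. The shaft shortens elastically by PL/(AE) and the spring compresses by P/k; together these equal δ_free.
P [ L/(AE) + 1/k ] = δ_free → P [ 1825/(2725×107×10³) + 1/(530×10³) ] = 1.324.
P = 1.324 / 8.146×10⁻⁶ = 162600 N.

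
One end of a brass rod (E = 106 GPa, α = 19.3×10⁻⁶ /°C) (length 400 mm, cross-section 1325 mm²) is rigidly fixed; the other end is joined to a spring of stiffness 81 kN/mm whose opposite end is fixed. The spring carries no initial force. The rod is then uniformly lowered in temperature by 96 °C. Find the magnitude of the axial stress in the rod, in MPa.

σ ≈ 36.8 MPa (tensile)

Free thermal contraction: δ_free = αΔT L = 19.3×10⁻⁶ × 96 × 400 = 0.7411 mm.
Let P be the tensile force in the spring. The rod extends elastically by PL/(AE) and the spring stretches by P/k; together these equal δ_free.
So P = δ_free / [L/(AE) + 1/k] = 0.7411 / [ 400/(1325×106×10³) + 1/(81×10³) ].
P = 0.7411 / 1.519×10⁻⁵ = 48780 N.
σ = P/A = 48780/1325 = 36.81 MPa.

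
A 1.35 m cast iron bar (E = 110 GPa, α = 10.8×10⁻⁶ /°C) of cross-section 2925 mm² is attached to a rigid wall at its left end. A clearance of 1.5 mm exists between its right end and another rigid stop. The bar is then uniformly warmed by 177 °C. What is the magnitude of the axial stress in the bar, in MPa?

σ ≈ 88.1 MPa (compressive)

Unrestrained expansion: δ_free = αΔT L = 10.8×10⁻⁶ × 177 × 1350 = 2.581 mm.
This exceeds the 1.5 mm gap, so the wall pushes back. The portion of expansion that must be recovered elastically is δ_free − gap = 2.581 − 1.5 = 1.081 mm.
Compatibility: PL/(AE) = 1.081 mm, so σ = P/A = E × (1.081/1350) = 88.05 MPa.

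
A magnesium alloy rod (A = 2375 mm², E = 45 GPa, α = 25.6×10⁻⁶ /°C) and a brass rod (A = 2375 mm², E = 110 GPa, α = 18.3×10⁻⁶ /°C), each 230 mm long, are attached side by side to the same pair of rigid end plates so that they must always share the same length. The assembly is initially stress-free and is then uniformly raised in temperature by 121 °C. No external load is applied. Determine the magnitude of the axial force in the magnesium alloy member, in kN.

The magnesium alloy has the larger α, so on heating it would change length more than the brass if both were free. The rigid plates force a common final length, so the magnesium alloy is put into compression and the brass into tension, with equal and opposite forces P (no external load).
Compatibility of the two members (thermal + elastic change equal): (α₁ − α₂)ΔT = P·[1/(A₁E₁) + 1/(A₂E₂)].
|α₁ − α₂|·ΔT = 7.3×10⁻⁶ × 121 = 0.0008833.
1/(A₁E₁) + 1/(A₂E₂) = 1/(2375×45×10³) + 1/(2375×110×10³) = 1.318×10⁻⁸ N⁻¹.
So P = 0.0008833 / 1.318×10⁻⁸ = 67 kN.

P ≈ 67 kN (compressive in the magnesium alloy)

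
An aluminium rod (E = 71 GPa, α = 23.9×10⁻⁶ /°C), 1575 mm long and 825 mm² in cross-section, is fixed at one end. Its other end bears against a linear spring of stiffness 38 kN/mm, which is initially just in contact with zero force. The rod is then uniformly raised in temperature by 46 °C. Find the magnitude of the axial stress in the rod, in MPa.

σ ≈ 39.4 MPa (compressive)

The unrestrained thermal change is αΔT L = 23.9×10⁻⁶ × 46 × 1575 = 1.732 mm.
With a force P in the spring, the elastic change of the rod is PL/(AE) and that of the spring is P/k; compatibility requires their sum to equal δ_free.
P [ L/(AE) + 1/k ] = δ_free → P [ 1575/(825×71×10³) + 1/(38×10³) ] = 1.732.
P = 1.732 / 5.32×10⁻⁵ = 32550 N.
σ = P/A = 32550/825 = 39.45 MPa.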